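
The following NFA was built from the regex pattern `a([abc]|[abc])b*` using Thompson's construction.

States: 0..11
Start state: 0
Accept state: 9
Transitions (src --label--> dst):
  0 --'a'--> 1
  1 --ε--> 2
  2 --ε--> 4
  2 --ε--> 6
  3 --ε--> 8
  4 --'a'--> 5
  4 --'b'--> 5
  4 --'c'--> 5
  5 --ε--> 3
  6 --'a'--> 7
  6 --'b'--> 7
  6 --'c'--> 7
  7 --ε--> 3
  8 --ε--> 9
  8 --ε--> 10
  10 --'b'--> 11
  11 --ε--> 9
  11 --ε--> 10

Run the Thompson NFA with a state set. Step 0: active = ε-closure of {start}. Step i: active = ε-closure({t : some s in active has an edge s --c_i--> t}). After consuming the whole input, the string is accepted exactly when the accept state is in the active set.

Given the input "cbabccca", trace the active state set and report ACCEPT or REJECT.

Answer: REJECT

Derivation:
S₀ = ε-closure({0}) = {0}
'c' @ 1: {}  — state set empty
rest 'babccca' ignored (set empty)
final: {}; accept 9 not in set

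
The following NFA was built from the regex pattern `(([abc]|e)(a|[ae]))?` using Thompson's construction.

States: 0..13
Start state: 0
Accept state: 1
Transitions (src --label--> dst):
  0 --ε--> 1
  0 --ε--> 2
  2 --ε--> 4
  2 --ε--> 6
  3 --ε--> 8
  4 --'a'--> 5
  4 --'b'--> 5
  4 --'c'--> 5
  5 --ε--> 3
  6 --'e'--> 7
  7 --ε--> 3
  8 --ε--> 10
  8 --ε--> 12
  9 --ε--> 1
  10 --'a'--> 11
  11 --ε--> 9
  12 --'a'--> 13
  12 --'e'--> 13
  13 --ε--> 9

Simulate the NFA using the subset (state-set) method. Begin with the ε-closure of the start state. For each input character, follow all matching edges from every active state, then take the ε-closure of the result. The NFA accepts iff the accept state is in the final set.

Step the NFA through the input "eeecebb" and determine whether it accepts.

initial (ε-close {0}): {0,1,2,4,6}
'e' @ 1: {3,7,8,10,12}
'e' @ 2: {1,9,13}  ✓accept
'e' @ 3: {}  — state set empty
rest 'cebb' ignored (set empty)
after full input: {}  (accept=1 not in)

Answer: REJECT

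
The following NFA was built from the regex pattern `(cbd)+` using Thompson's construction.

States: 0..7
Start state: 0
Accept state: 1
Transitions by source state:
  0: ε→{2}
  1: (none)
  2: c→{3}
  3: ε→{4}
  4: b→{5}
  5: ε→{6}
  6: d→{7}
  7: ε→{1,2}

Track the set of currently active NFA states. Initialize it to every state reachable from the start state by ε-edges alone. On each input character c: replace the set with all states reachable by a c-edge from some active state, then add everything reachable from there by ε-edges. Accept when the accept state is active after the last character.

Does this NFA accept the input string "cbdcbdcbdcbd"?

Answer: ACCEPT

Derivation:
initial (ε-close {0}): {0,2}
'c' @ 1: {3,4}
'b' @ 2: {5,6}
'd' @ 3: {1,2,7}  [accepting]
'c' @ 4: {3,4}
'b' @ 5: {5,6}
'd' @ 6: {1,2,7}  [accepting]
'c' @ 7: {3,4}
'b' @ 8: {5,6}
'd' @ 9: {1,2,7}  [accepting]
'c' @ 10: {3,4}
'b' @ 11: {5,6}
'd' @ 12: {1,2,7}  [accepting]
after full input: {1,2,7}  (accept=1 in)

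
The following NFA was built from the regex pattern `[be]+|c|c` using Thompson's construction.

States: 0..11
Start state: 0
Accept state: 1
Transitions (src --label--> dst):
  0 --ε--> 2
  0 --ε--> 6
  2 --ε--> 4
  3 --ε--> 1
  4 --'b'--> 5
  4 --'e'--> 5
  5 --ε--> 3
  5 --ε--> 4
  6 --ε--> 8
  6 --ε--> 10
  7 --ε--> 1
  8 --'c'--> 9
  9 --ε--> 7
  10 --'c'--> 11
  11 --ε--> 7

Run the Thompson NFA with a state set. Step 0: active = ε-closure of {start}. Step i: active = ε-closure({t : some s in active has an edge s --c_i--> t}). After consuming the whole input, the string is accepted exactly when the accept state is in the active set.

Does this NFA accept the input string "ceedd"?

Answer: REJECT

Steps:
start: ε-closure({0}) = {0,2,4,6,8,10}
'c' @ 1: {1,7,9,11}  ✓accept
'e' @ 2: {}  — dead — no transitions
rest 'edd' ignored (set empty)
after full input: {}  (accept=1 not in)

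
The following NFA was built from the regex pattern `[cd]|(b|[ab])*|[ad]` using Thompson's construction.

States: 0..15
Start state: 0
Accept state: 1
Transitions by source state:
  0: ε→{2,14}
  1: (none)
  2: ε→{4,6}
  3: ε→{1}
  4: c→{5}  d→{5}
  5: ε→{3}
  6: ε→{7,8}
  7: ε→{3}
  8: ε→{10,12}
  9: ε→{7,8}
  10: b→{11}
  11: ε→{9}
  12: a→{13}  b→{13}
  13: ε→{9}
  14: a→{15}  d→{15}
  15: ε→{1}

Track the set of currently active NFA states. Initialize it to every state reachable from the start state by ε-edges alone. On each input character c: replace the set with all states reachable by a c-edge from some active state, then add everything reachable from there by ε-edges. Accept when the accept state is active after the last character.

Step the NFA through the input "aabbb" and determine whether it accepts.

S₀ = ε-closure({0}) = {0,1,2,3,4,6,7,8,10,12,14}
'a' @ 1: {1,3,7,8,9,10,12,13,15}  ✓accept
'a' @ 2: {1,3,7,8,9,10,12,13}  ✓accept
'b' @ 3: {1,3,7,8,9,10,11,12,13}  ✓accept
'b' @ 4: {1,3,7,8,9,10,11,12,13}  ✓accept
'b' @ 5: {1,3,7,8,9,10,11,12,13}  ✓accept
final: {1,3,7,8,9,10,11,12,13}; accept 1 in set

Answer: ACCEPT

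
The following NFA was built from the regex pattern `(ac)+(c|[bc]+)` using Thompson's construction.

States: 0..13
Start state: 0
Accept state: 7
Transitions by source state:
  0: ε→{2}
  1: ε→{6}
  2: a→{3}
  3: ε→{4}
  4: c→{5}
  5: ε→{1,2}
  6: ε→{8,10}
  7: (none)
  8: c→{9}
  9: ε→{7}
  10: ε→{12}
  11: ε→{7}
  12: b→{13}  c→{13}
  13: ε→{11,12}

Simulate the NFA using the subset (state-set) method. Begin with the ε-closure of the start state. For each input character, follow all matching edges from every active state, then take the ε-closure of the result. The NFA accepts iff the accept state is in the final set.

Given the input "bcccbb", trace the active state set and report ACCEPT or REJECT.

Answer: REJECT

Derivation:
initial (ε-close {0}): {0,2}
'b' @ 1: {}  — dead — no transitions
rest 'cccbb' ignored (set empty)
after full input: {}  (accept=7 not in)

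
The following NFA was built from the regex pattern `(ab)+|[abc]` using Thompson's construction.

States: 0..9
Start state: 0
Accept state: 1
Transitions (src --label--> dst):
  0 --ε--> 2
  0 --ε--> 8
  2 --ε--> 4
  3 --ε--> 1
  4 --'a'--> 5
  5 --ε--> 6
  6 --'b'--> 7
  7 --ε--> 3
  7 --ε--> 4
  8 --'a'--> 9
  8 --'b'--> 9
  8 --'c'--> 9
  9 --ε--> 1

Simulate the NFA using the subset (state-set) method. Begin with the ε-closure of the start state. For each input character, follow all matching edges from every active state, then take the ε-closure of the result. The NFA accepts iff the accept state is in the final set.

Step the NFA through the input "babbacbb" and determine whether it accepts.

Answer: REJECT

Steps:
start: ε-closure({0}) = {0,2,4,8}
'b' @ 1: {1,9}  ✓accept
'a' @ 2: {}  — dead — no transitions
rest 'bbacbb' ignored (set empty)
after full input: {}  (accept=1 not in)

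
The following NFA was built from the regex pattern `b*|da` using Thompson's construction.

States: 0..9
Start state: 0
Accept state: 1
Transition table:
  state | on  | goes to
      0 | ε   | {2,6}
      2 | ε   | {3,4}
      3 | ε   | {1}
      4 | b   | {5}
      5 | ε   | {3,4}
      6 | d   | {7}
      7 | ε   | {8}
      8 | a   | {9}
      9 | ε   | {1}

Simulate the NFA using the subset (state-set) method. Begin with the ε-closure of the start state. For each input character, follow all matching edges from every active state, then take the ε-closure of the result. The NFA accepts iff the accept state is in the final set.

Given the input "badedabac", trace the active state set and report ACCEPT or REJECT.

initial (ε-close {0}): {0,1,2,3,4,6}
'b' @ 1: {1,3,4,5}  (accept∈set)
'a' @ 2: {}  — state set empty
rest 'dedabac' ignored (set empty)
after full input: {}  (accept=1 not in)

Answer: REJECT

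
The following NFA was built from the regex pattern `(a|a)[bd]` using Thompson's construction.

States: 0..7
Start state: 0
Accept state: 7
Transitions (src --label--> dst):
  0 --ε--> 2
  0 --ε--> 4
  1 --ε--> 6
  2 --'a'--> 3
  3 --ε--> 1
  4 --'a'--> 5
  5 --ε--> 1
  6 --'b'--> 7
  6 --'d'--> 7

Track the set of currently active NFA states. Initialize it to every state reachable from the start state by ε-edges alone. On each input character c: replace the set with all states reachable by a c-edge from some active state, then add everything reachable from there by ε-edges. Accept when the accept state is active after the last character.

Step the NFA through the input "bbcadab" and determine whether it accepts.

Answer: REJECT

Derivation:
S₀ = ε-closure({0}) = {0,2,4}
'b' @ 1: {}  — dead — no transitions
rest 'bcadab' ignored (set empty)
final: {}; accept 7 not in set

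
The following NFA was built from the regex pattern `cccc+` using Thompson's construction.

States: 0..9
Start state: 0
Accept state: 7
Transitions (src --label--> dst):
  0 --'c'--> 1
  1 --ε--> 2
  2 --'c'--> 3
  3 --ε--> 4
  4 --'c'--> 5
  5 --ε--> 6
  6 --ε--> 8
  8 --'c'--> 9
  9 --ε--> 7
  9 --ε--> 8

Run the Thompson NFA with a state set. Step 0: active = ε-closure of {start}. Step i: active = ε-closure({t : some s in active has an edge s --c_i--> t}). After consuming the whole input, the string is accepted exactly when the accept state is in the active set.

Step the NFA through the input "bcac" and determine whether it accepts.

Answer: REJECT

Derivation:
S₀ = ε-closure({0}) = {0}
'b' @ 1: {}  — state set empty
rest 'cac' ignored (set empty)
final: {}; accept 7 not in set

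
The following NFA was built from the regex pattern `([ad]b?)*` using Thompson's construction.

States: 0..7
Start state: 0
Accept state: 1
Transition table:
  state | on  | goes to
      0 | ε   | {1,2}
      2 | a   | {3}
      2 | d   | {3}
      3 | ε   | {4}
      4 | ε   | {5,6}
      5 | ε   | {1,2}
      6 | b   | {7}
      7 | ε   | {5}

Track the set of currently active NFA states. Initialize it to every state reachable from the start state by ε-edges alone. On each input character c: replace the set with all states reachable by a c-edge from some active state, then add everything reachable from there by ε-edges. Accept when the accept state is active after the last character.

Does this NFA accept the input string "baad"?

initial (ε-close {0}): {0,1,2}
'b' @ 1: {}  — no active states
rest 'aad' ignored (set empty)
after full input: {}  (accept=1 not in)

Answer: REJECT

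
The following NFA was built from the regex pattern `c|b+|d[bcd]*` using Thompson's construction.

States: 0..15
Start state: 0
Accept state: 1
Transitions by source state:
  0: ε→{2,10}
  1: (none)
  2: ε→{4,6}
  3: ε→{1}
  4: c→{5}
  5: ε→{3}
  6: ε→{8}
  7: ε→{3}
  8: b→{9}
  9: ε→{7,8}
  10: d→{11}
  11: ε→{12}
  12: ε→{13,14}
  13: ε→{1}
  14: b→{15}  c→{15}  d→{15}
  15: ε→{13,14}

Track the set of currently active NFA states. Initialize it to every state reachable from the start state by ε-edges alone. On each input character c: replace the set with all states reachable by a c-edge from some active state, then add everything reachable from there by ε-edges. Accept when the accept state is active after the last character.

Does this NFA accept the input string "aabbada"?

initial (ε-close {0}): {0,2,4,6,8,10}
'a' @ 1: {}  — no active states
rest 'abbada' ignored (set empty)
end set {} — state 1 not in

Answer: REJECT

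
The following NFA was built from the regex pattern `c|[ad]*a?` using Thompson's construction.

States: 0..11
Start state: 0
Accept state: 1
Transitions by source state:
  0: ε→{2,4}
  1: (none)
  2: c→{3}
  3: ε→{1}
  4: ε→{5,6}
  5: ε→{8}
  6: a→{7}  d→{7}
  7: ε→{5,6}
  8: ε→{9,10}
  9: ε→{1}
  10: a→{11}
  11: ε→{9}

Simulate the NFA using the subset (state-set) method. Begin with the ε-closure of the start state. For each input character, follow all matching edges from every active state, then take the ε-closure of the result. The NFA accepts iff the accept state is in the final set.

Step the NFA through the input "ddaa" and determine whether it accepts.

start: ε-closure({0}) = {0,1,2,4,5,6,8,9,10}
'd' @ 1: {1,5,6,7,8,9,10}  ✓accept
'd' @ 2: {1,5,6,7,8,9,10}  ✓accept
'a' @ 3: {1,5,6,7,8,9,10,11}  ✓accept
'a' @ 4: {1,5,6,7,8,9,10,11}  ✓accept
final: {1,5,6,7,8,9,10,11}; accept 1 in set

Answer: ACCEPT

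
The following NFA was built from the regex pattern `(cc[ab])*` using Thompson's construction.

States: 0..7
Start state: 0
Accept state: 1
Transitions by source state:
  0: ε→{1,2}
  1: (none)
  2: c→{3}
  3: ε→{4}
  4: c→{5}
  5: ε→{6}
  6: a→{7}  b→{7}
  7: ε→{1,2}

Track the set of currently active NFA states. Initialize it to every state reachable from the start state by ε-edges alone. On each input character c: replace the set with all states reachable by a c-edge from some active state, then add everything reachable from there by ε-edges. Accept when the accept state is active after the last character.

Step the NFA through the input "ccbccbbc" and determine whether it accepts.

Answer: REJECT

Derivation:
S₀ = ε-closure({0}) = {0,1,2}
'c' @ 1: {3,4}
'c' @ 2: {5,6}
'b' @ 3: {1,2,7}  [accepting]
'c' @ 4: {3,4}
'c' @ 5: {5,6}
'b' @ 6: {1,2,7}  [accepting]
'b' @ 7: {}  — dead — no transitions
rest 'c' ignored (set empty)
final: {}; accept 1 not in set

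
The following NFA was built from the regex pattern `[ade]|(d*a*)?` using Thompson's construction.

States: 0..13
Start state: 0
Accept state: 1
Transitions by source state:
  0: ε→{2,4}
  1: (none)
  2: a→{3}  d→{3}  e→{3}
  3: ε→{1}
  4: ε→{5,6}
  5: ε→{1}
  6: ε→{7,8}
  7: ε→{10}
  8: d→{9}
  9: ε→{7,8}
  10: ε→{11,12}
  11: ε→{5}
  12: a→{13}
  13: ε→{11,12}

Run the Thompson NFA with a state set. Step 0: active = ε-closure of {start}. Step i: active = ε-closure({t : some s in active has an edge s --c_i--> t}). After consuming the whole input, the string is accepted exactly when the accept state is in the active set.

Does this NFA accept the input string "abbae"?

Answer: REJECT

Steps:
S₀ = ε-closure({0}) = {0,1,2,4,5,6,7,8,10,11,12}
'a' @ 1: {1,3,5,11,12,13}  [accepting]
'b' @ 2: {}  — no active states
rest 'bae' ignored (set empty)
end set {} — state 1 not in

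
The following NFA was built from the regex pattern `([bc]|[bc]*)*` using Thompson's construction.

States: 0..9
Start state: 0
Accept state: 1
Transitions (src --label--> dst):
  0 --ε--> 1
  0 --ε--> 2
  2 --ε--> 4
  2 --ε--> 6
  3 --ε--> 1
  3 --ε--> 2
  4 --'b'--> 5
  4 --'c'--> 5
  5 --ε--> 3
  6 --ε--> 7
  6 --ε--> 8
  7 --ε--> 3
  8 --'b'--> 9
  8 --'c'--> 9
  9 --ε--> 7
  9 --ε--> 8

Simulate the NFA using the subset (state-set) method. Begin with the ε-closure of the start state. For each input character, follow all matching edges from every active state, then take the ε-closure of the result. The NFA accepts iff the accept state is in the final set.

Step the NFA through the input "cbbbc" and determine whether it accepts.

start: ε-closure({0}) = {0,1,2,3,4,6,7,8}
'c' @ 1: {1,2,3,4,5,6,7,8,9}  [accepting]
'b' @ 2: {1,2,3,4,5,6,7,8,9}  [accepting]
'b' @ 3: {1,2,3,4,5,6,7,8,9}  [accepting]
'b' @ 4: {1,2,3,4,5,6,7,8,9}  [accepting]
'c' @ 5: {1,2,3,4,5,6,7,8,9}  [accepting]
end set {1,2,3,4,5,6,7,8,9} — state 1 in

Answer: ACCEPT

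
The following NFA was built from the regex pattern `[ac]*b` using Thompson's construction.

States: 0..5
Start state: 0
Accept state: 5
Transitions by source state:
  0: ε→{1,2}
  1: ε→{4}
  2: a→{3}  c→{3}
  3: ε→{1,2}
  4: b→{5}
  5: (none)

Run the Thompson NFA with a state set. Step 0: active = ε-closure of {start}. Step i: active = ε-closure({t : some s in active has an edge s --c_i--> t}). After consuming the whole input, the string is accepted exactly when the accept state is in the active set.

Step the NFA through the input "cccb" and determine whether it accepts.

Answer: ACCEPT

Steps:
initial (ε-close {0}): {0,1,2,4}
'c' @ 1: {1,2,3,4}
'c' @ 2: {1,2,3,4}
'c' @ 3: {1,2,3,4}
'b' @ 4: {5}  (accept∈set)
after full input: {5}  (accept=5 in)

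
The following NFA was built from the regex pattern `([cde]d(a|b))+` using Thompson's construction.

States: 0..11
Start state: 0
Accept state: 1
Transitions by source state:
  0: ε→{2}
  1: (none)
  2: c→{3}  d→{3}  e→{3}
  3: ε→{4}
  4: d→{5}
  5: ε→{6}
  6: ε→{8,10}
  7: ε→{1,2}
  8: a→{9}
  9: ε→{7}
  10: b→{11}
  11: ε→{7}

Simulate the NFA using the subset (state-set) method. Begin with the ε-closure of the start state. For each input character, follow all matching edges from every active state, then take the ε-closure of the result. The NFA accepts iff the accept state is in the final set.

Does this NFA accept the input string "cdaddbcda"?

S₀ = ε-closure({0}) = {0,2}
'c' @ 1: {3,4}
'd' @ 2: {5,6,8,10}
'a' @ 3: {1,2,7,9}  (accept∈set)
'd' @ 4: {3,4}
'd' @ 5: {5,6,8,10}
'b' @ 6: {1,2,7,11}  (accept∈set)
'c' @ 7: {3,4}
'd' @ 8: {5,6,8,10}
'a' @ 9: {1,2,7,9}  (accept∈set)
final: {1,2,7,9}; accept 1 in set

Answer: ACCEPT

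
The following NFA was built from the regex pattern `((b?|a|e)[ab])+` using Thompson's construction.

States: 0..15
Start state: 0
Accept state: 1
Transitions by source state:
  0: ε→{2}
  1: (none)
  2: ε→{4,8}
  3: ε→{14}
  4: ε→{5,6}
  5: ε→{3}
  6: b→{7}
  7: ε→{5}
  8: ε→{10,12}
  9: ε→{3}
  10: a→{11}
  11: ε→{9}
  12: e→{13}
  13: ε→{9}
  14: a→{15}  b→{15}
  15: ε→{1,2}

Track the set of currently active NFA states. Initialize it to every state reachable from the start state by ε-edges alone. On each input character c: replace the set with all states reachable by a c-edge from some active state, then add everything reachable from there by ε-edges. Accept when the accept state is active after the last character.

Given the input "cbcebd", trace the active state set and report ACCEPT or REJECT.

Answer: REJECT

Steps:
start: ε-closure({0}) = {0,2,3,4,5,6,8,10,12,14}
'c' @ 1: {}  — dead — no transitions
rest 'bcebd' ignored (set empty)
final: {}; accept 1 not in set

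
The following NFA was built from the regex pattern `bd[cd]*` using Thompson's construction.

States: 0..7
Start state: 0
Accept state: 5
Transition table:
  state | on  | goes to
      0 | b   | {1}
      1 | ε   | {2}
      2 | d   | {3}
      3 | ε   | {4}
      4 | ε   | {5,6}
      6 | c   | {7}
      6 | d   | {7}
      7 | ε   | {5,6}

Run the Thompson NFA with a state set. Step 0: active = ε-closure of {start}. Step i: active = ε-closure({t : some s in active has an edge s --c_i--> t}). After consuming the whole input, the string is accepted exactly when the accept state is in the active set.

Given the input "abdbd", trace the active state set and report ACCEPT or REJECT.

Answer: REJECT

Steps:
initial (ε-close {0}): {0}
'a' @ 1: {}  — no active states
rest 'bdbd' ignored (set empty)
end set {} — state 5 not in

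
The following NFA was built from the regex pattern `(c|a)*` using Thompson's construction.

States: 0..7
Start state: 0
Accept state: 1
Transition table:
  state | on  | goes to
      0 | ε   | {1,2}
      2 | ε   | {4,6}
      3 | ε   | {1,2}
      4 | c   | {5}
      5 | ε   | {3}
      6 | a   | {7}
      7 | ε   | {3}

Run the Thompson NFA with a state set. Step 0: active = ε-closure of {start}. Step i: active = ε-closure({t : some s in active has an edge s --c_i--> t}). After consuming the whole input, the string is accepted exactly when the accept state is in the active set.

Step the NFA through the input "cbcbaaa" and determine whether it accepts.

Answer: REJECT

Trace:
initial (ε-close {0}): {0,1,2,4,6}
'c' @ 1: {1,2,3,4,5,6}  ✓accept
'b' @ 2: {}  — dead — no transitions
rest 'cbaaa' ignored (set empty)
final: {}; accept 1 not in set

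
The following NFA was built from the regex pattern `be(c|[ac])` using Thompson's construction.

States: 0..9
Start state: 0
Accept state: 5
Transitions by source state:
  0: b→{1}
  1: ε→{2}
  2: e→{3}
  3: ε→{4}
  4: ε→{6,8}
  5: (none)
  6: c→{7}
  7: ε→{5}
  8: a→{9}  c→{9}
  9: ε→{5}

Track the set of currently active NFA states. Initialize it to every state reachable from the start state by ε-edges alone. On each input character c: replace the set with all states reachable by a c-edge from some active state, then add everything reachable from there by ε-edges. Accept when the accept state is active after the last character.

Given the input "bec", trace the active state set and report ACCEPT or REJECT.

start: ε-closure({0}) = {0}
'b' @ 1: {1,2}
'e' @ 2: {3,4,6,8}
'c' @ 3: {5,7,9}  [accepting]
final: {5,7,9}; accept 5 in set

Answer: ACCEPT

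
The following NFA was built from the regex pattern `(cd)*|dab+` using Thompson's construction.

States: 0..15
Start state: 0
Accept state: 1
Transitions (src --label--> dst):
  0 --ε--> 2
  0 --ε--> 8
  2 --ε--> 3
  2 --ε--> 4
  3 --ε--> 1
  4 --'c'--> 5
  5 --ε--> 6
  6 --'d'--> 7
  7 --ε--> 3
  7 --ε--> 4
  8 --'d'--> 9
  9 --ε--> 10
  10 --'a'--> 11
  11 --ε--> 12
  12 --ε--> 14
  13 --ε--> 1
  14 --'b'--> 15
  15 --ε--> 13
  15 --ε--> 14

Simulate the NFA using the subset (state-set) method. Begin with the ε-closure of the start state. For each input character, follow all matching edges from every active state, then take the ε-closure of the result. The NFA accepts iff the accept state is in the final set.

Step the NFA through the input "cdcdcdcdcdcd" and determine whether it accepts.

Answer: ACCEPT

Steps:
initial (ε-close {0}): {0,1,2,3,4,8}
'c' @ 1: {5,6}
'd' @ 2: {1,3,4,7}  [accepting]
'c' @ 3: {5,6}
'd' @ 4: {1,3,4,7}  [accepting]
'c' @ 5: {5,6}
'd' @ 6: {1,3,4,7}  [accepting]
'c' @ 7: {5,6}
'd' @ 8: {1,3,4,7}  [accepting]
'c' @ 9: {5,6}
'd' @ 10: {1,3,4,7}  [accepting]
'c' @ 11: {5,6}
'd' @ 12: {1,3,4,7}  [accepting]
final: {1,3,4,7}; accept 1 in set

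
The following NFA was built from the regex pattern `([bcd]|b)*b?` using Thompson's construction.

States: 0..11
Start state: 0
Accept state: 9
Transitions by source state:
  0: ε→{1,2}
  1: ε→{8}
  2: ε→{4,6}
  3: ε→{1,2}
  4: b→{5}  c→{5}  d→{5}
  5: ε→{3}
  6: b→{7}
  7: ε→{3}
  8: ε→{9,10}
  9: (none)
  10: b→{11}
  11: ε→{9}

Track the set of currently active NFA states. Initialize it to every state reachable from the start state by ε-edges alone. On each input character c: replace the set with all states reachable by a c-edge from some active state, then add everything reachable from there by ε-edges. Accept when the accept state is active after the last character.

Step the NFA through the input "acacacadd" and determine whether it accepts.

initial (ε-close {0}): {0,1,2,4,6,8,9,10}
'a' @ 1: {}  — state set empty
rest 'cacacadd' ignored (set empty)
end set {} — state 9 not in

Answer: REJECT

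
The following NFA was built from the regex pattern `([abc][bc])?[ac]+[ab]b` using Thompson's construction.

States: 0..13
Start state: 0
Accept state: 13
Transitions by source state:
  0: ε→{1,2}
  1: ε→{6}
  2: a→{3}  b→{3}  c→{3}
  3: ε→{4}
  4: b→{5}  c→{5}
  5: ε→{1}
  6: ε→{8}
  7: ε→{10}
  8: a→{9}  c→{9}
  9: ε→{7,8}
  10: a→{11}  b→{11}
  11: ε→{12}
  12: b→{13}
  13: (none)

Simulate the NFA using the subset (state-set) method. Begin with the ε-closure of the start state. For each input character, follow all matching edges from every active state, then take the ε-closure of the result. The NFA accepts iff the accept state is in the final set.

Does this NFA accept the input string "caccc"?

S₀ = ε-closure({0}) = {0,1,2,6,8}
'c' @ 1: {3,4,7,8,9,10}
'a' @ 2: {7,8,9,10,11,12}
'c' @ 3: {7,8,9,10}
'c' @ 4: {7,8,9,10}
'c' @ 5: {7,8,9,10}
after full input: {7,8,9,10}  (accept=13 not in)

Answer: REJECT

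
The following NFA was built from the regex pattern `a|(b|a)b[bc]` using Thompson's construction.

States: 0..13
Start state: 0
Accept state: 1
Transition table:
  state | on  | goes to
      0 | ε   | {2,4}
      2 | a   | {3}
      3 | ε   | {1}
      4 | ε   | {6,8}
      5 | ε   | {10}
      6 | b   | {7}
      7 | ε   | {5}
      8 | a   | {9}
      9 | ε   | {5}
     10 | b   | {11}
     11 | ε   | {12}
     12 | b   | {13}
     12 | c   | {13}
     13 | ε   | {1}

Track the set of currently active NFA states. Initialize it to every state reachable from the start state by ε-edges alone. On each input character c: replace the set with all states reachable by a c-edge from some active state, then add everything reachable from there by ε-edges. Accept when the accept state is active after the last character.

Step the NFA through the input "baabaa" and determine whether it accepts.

S₀ = ε-closure({0}) = {0,2,4,6,8}
'b' @ 1: {5,7,10}
'a' @ 2: {}  — no active states
rest 'abaa' ignored (set empty)
final: {}; accept 1 not in set

Answer: REJECT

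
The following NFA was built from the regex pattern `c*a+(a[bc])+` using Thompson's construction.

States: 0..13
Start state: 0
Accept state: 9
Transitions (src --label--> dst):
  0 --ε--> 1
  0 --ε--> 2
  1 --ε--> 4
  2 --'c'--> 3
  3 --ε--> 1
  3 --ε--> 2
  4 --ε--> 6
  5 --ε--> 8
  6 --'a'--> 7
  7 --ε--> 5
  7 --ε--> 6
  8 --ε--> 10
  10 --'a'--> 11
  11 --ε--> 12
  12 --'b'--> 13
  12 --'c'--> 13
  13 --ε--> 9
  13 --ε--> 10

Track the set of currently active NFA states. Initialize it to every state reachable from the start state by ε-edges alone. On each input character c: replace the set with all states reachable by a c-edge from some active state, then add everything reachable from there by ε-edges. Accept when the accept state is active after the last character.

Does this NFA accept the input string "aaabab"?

S₀ = ε-closure({0}) = {0,1,2,4,6}
'a' @ 1: {5,6,7,8,10}
'a' @ 2: {5,6,7,8,10,11,12}
'a' @ 3: {5,6,7,8,10,11,12}
'b' @ 4: {9,10,13}  ✓accept
'a' @ 5: {11,12}
'b' @ 6: {9,10,13}  ✓accept
final: {9,10,13}; accept 9 in set

Answer: ACCEPT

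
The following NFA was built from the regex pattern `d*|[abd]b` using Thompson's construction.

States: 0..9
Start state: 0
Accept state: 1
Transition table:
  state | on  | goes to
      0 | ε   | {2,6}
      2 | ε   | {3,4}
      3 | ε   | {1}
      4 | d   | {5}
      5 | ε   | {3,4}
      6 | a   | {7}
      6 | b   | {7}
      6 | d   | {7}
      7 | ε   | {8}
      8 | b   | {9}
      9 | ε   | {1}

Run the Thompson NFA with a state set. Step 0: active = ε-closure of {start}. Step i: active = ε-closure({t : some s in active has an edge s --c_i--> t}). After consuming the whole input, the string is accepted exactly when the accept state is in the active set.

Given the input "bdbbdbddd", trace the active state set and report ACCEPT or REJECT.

start: ε-closure({0}) = {0,1,2,3,4,6}
'b' @ 1: {7,8}
'd' @ 2: {}  — state set empty
rest 'bbdbddd' ignored (set empty)
final: {}; accept 1 not in set

Answer: REJECT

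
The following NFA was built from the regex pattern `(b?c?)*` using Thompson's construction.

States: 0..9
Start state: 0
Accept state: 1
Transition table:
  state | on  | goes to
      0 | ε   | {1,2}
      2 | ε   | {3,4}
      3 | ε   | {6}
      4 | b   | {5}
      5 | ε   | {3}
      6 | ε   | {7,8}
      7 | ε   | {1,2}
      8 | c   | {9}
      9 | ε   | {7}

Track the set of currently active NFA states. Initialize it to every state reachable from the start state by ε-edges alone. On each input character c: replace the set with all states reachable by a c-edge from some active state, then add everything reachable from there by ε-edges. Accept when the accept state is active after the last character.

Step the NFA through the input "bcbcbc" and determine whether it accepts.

Answer: ACCEPT

Steps:
initial (ε-close {0}): {0,1,2,3,4,6,7,8}
'b' @ 1: {1,2,3,4,5,6,7,8}  ✓accept
'c' @ 2: {1,2,3,4,6,7,8,9}  ✓accept
'b' @ 3: {1,2,3,4,5,6,7,8}  ✓accept
'c' @ 4: {1,2,3,4,6,7,8,9}  ✓accept
'b' @ 5: {1,2,3,4,5,6,7,8}  ✓accept
'c' @ 6: {1,2,3,4,6,7,8,9}  ✓accept
after full input: {1,2,3,4,6,7,8,9}  (accept=1 in)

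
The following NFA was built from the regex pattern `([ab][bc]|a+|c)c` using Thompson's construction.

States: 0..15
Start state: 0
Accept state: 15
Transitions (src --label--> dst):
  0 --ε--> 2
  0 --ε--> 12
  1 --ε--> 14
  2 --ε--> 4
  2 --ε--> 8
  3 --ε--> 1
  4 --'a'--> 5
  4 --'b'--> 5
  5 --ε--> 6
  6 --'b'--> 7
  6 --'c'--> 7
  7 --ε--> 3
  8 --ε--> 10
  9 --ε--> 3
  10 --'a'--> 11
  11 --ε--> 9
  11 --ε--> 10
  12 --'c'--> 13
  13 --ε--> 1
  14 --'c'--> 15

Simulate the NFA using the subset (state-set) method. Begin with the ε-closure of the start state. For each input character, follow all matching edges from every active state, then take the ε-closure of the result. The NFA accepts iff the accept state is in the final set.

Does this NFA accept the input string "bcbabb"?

Answer: REJECT

Derivation:
S₀ = ε-closure({0}) = {0,2,4,8,10,12}
'b' @ 1: {5,6}
'c' @ 2: {1,3,7,14}
'b' @ 3: {}  — dead — no transitions
rest 'abb' ignored (set empty)
after full input: {}  (accept=15 not in)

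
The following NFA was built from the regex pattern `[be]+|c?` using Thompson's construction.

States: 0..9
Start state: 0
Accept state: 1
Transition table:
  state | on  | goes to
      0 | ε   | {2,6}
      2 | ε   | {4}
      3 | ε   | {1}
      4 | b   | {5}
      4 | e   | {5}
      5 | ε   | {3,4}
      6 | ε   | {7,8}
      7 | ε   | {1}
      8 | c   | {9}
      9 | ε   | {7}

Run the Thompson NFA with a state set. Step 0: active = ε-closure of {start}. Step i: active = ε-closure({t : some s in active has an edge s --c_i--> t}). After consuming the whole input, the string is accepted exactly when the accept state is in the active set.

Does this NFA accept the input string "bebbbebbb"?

Answer: ACCEPT

Derivation:
start: ε-closure({0}) = {0,1,2,4,6,7,8}
'b' @ 1: {1,3,4,5}  [accepting]
'e' @ 2: {1,3,4,5}  [accepting]
'b' @ 3: {1,3,4,5}  [accepting]
'b' @ 4: {1,3,4,5}  [accepting]
'b' @ 5: {1,3,4,5}  [accepting]
'e' @ 6: {1,3,4,5}  [accepting]
'b' @ 7: {1,3,4,5}  [accepting]
'b' @ 8: {1,3,4,5}  [accepting]
'b' @ 9: {1,3,4,5}  [accepting]
end set {1,3,4,5} — state 1 in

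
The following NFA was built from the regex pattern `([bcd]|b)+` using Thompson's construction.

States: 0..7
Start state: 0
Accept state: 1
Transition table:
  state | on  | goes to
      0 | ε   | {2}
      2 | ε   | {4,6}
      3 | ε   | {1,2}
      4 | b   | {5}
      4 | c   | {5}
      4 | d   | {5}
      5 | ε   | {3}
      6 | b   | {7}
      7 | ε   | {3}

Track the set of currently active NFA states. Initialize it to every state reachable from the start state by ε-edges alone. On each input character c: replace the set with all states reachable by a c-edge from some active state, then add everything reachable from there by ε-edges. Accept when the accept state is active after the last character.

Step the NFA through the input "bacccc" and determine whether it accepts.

Answer: REJECT

Derivation:
initial (ε-close {0}): {0,2,4,6}
'b' @ 1: {1,2,3,4,5,6,7}  (accept∈set)
'a' @ 2: {}  — no active states
rest 'cccc' ignored (set empty)
end set {} — state 1 not in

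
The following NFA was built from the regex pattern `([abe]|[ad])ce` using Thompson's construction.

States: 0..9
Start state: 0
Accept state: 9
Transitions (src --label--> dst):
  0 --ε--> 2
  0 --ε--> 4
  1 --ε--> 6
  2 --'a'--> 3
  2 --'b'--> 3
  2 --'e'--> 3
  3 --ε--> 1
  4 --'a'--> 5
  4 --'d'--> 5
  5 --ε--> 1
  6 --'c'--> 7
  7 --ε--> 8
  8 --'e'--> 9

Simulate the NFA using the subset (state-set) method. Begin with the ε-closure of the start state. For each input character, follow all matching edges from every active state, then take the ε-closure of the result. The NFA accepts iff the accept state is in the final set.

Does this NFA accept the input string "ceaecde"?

Answer: REJECT

Steps:
initial (ε-close {0}): {0,2,4}
'c' @ 1: {}  — no active states
rest 'eaecde' ignored (set empty)
end set {} — state 9 not in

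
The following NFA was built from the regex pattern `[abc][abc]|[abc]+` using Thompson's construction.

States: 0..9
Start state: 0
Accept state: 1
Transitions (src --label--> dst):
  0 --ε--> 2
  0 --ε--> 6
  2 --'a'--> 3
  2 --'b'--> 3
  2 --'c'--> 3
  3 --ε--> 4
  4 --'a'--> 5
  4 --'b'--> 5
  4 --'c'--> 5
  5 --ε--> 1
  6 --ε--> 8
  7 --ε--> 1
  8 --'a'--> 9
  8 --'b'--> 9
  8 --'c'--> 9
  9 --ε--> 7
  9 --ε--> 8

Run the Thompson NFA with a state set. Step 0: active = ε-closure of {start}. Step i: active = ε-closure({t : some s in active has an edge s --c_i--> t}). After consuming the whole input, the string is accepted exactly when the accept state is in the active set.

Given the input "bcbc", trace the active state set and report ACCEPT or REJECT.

start: ε-closure({0}) = {0,2,6,8}
'b' @ 1: {1,3,4,7,8,9}  ✓accept
'c' @ 2: {1,5,7,8,9}  ✓accept
'b' @ 3: {1,7,8,9}  ✓accept
'c' @ 4: {1,7,8,9}  ✓accept
final: {1,7,8,9}; accept 1 in set

Answer: ACCEPT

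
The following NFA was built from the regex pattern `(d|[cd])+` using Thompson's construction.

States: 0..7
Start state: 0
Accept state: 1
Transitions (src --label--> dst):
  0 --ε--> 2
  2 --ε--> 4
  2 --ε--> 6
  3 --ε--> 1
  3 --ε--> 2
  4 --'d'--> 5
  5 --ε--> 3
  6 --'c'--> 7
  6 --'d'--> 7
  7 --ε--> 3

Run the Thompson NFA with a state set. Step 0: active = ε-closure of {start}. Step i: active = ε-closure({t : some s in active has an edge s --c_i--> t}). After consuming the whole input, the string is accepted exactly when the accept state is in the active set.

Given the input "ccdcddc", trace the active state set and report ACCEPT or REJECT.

Answer: ACCEPT

Trace:
S₀ = ε-closure({0}) = {0,2,4,6}
'c' @ 1: {1,2,3,4,6,7}  ✓accept
'c' @ 2: {1,2,3,4,6,7}  ✓accept
'd' @ 3: {1,2,3,4,5,6,7}  ✓accept
'c' @ 4: {1,2,3,4,6,7}  ✓accept
'd' @ 5: {1,2,3,4,5,6,7}  ✓accept
'd' @ 6: {1,2,3,4,5,6,7}  ✓accept
'c' @ 7: {1,2,3,4,6,7}  ✓accept
after full input: {1,2,3,4,6,7}  (accept=1 in)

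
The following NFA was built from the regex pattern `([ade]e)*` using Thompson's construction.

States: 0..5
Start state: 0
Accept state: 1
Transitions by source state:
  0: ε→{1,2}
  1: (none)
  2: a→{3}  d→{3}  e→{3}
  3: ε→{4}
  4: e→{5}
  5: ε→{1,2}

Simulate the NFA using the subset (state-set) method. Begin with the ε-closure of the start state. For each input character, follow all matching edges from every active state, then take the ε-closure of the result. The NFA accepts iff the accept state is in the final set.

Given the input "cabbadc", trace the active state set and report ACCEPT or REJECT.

initial (ε-close {0}): {0,1,2}
'c' @ 1: {}  — no active states
rest 'abbadc' ignored (set empty)
after full input: {}  (accept=1 not in)

Answer: REJECT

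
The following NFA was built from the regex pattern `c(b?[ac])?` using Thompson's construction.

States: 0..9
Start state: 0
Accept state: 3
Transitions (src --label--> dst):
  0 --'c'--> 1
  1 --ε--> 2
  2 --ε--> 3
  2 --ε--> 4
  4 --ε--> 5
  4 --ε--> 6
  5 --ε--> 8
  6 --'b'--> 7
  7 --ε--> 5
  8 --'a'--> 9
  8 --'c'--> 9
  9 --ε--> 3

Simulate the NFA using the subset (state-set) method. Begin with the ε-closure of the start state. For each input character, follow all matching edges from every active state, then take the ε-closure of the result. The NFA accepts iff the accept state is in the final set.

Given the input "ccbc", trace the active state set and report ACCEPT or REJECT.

Answer: REJECT

Steps:
S₀ = ε-closure({0}) = {0}
'c' @ 1: {1,2,3,4,5,6,8}  [accepting]
'c' @ 2: {3,9}  [accepting]
'b' @ 3: {}  — dead — no transitions
rest 'c' ignored (set empty)
after full input: {}  (accept=3 not in)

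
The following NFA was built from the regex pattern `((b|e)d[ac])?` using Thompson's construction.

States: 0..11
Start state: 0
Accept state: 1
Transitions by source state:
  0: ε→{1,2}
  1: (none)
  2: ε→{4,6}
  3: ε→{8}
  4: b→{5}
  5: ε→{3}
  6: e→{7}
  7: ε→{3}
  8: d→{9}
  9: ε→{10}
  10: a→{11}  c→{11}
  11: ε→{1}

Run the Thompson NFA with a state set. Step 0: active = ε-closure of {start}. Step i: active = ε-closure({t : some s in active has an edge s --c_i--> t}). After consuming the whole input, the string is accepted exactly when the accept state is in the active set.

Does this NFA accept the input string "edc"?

Answer: ACCEPT

Derivation:
start: ε-closure({0}) = {0,1,2,4,6}
'e' @ 1: {3,7,8}
'd' @ 2: {9,10}
'c' @ 3: {1,11}  (accept∈set)
end set {1,11} — state 1 in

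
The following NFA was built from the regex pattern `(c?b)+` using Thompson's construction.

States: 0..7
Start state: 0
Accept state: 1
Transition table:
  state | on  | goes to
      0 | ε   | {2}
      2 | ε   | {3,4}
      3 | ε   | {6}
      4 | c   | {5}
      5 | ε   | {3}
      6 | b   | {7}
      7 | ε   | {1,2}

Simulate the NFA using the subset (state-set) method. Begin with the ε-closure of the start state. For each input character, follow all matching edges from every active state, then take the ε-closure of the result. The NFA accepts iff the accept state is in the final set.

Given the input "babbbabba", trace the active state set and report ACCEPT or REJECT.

S₀ = ε-closure({0}) = {0,2,3,4,6}
'b' @ 1: {1,2,3,4,6,7}  ✓accept
'a' @ 2: {}  — dead — no transitions
rest 'bbbabba' ignored (set empty)
after full input: {}  (accept=1 not in)

Answer: REJECT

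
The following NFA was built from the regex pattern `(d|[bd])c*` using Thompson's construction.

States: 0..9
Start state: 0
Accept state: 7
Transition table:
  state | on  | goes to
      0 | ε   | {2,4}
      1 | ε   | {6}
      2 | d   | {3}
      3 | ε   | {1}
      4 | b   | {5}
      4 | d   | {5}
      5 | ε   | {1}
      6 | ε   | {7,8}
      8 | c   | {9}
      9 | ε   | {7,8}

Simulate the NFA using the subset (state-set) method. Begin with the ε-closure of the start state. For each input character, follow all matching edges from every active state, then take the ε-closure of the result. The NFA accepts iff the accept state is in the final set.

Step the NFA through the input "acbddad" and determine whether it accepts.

S₀ = ε-closure({0}) = {0,2,4}
'a' @ 1: {}  — dead — no transitions
rest 'cbddad' ignored (set empty)
final: {}; accept 7 not in set

Answer: REJECT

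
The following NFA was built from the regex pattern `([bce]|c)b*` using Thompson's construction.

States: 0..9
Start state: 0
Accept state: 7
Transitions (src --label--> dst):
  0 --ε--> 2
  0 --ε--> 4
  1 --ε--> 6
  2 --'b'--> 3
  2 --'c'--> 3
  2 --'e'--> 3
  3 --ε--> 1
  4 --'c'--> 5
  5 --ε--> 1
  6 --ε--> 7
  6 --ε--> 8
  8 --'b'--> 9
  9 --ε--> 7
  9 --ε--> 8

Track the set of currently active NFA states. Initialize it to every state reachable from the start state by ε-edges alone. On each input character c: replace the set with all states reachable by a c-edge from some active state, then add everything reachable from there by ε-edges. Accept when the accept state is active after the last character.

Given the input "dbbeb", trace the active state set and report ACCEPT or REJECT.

Answer: REJECT

Trace:
initial (ε-close {0}): {0,2,4}
'd' @ 1: {}  — state set empty
rest 'bbeb' ignored (set empty)
final: {}; accept 7 not in set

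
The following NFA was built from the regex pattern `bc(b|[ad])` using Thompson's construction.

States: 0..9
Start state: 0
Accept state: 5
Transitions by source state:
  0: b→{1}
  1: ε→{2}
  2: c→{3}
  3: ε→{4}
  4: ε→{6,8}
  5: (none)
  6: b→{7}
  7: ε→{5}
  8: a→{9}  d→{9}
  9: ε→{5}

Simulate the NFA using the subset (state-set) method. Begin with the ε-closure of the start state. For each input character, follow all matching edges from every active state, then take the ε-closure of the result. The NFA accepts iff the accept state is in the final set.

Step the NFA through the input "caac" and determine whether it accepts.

S₀ = ε-closure({0}) = {0}
'c' @ 1: {}  — state set empty
rest 'aac' ignored (set empty)
after full input: {}  (accept=5 not in)

Answer: REJECT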